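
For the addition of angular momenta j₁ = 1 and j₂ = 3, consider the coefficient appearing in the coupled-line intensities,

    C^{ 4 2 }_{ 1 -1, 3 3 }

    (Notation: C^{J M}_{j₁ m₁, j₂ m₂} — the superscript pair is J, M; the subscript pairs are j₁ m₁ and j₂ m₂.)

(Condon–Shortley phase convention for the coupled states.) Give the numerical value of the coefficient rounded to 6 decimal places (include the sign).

+0.188982

j₁+j₂−J=0  J+j₁−j₂=2  J−j₁+j₂=6  j₁+j₂+J+1=9
(j₁±m₁, j₂±m₂, J±M) = (0,2,6,0,6,2)
P² = 518400/7
sum k=0..0:
  [0] +1/1440 = 1/1440
S = 1/1440
C² = P²·S² = 1/28 ; C = +0.188982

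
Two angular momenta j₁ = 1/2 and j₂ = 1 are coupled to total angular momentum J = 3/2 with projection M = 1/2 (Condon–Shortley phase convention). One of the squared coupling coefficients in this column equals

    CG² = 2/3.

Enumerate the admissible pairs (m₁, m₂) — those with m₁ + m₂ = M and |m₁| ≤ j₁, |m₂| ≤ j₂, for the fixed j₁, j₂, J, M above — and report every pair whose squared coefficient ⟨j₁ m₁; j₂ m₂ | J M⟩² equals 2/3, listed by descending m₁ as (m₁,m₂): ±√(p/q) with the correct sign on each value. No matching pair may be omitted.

(1/2,0): +√(2/3)

Admissible pairs with m₁+m₂ = M = 1/2: (-1/2,1), (1/2,0)
  (m₁,m₂)=(1/2,0): CG² = 2/3, CG = +√(2/3)   ← matches the target
  (m₁,m₂)=(-1/2,1): CG² = 1/3, CG = +√(1/3)
Pairs with CG² = 2/3: (1/2,0): +√(2/3)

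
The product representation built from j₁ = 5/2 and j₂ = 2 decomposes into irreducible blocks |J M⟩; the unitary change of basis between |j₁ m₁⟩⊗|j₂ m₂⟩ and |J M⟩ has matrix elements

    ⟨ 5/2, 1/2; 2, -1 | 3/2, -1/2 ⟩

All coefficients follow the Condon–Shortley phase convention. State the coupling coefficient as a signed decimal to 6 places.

triangle: 3!*2!*1!/7! = 12/5040
(j±m)!: 3!*2!*1!*3!*1!*2! = 144
prefactor² = (2J+1)*Δ*N² = 48/35
  k=0: +1/(0!*3!*2!*1!*0!*0!) = 1/12
  k=1: −1/(1!*2!*1!*0!*1!*1!) = -1/2
Σ = -5/12  ⇒  CG² = 48/35*(-5/12)² = 5/21
CG = −√(5/21) = -0.487950

-0.487950  (= −√(5/21))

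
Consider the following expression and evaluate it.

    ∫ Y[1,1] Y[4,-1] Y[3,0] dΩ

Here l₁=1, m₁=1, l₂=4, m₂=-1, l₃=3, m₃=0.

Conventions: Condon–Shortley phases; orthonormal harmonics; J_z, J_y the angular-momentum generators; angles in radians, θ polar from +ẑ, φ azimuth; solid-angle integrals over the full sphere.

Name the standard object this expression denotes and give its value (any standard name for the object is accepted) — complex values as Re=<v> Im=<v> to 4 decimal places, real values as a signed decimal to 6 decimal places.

Gaunt coefficient, -0.194664

This is a Gaunt coefficient — the integral of a triple product of spherical harmonics over the sphere.
Checks pass: Σm=0; 8 even; l₃=3∈[3,5].
(2·1+1)(2·4+1)(2·3+1) = 189
Δ: 2! 0! 6! / 9! → 1/252
sum: t=1:−1/36 = -1/36
3j²(1 4 3; 0 0 0) = Δ·Π!·Σ² = 4/63  (sign +1)
sum: t=0:+1/72 = 1/72
3j²(1 4 3; 1 -1 0) = Δ·Π!·Σ² = 5/126  (sign -1)
combine: 4πI² = 189·4/63·5/126 = 10/21
take √, sign -1: I = -0.19466390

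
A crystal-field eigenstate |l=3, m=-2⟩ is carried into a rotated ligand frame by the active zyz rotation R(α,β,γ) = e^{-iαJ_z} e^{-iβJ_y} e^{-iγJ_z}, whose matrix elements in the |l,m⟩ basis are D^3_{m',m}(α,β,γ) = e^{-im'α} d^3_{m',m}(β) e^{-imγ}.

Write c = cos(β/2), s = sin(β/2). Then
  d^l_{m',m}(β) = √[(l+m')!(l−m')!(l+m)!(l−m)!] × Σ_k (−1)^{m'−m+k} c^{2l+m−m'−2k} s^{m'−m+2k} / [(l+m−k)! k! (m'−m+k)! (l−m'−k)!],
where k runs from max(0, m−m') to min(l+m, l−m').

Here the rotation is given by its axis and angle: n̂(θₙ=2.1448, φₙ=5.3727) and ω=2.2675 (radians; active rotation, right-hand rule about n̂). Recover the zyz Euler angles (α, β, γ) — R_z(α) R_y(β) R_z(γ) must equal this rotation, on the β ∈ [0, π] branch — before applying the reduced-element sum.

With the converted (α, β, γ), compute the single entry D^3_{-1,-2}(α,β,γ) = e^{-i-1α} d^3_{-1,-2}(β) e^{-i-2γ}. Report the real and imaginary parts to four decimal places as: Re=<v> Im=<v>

Axis–angle → zyz. n̂ = (sinθₙcosφₙ, sinθₙsinφₙ, cosθₙ) = (+0.515061, -0.663223, -0.542998), ω = 2.2675.
R = I cosω + sinω [n̂]ₓ + (1−cosω) n̂n̂ᵀ gives
  R = [-0.206172, -0.144344, -0.967811; -0.977262, +0.080430, +0.196189; +0.049522, +0.986253, -0.157644]
β = atan2(√(R₁₃²+R₂₃²), R₃₃) = 1.729101; α = atan2(R₂₃, R₁₃) mod 2π = 2.941589; γ = atan2(R₃₂, −R₃₁) mod 2π = 1.620967
Split into d^3_{-1,-2}(β=1.7291) × two z-phases.
Half-angle: c=0.648982, s=0.760804. N=√(2·24·1·120)=75.894664
The bounds max(0,m−m')=0 and min(l+m,l−m')=1 give 2 terms
  k=0: (−1)^1·75.8947/(24)·0.6490^5·0.7608^1 = -0.276972
  k=1: (−1)^2·75.8947/(12)·0.6490^3·0.7608^3 = +0.761283
d^3_{-1,-2}(1.7291) = -0.276972 +0.761283 = +0.484310
Attach z-rotation phases: D = e^{-i(-1)(2.9416)}·(+0.484310)·e^{-i(-2)(1.6210)} = +0.481907-0.048188i

Re=0.4819 Im=-0.0482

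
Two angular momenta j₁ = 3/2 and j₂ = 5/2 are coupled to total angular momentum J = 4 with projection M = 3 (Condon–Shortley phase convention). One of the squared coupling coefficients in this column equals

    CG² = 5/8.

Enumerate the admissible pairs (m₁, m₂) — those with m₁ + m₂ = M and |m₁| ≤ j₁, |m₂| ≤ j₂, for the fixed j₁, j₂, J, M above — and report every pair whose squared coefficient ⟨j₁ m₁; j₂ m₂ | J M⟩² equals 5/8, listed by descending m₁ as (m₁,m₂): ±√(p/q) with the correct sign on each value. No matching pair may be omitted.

Admissible pairs with m₁+m₂ = M = 3: (1/2,5/2), (3/2,3/2)
  (m₁,m₂)=(3/2,3/2): CG² = 5/8, CG = +√(5/8)   ← matches the target
  (m₁,m₂)=(1/2,5/2): CG² = 3/8, CG = +√(3/8)
Pairs with CG² = 5/8: (3/2,3/2): +√(5/8)

(3/2,3/2): +√(5/8)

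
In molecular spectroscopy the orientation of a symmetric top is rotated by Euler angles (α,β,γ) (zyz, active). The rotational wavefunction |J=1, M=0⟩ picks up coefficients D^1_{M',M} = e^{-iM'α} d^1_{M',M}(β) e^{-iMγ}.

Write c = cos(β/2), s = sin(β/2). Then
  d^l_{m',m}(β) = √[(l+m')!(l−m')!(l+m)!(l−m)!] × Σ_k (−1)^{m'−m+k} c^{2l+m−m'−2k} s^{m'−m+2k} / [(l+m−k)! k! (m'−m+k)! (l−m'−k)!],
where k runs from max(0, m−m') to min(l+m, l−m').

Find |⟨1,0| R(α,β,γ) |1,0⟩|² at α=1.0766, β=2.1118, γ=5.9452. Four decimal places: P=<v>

D^1_{0,0}(1.0766,2.1118,5.9452) = e^{-i·0·1.0766}·d^1_{0,0}(2.1118)·e^{-i·0·5.9452}. Compute d first:
With c≡cos(β/2)=0.492445 and s≡sin(β/2)=0.870344, N=[1·1·1·1]^{1/2}=1.000000
The bounds max(0,m−m')=0 and min(l+m,l−m')=1 give 2 terms
  k=0: (−1)^0·1.0000/(1)·0.4924^2·0.8703^0 = +0.242502
  k=1: (−1)^1·1.0000/(1)·0.4924^0·0.8703^2 = -0.757498
d^1_{0,0}(2.1118) = +0.242502 -0.757498 = -0.514997
|D^1_{0,0}|² = |d^1_{0,0}(β)|² = (-0.514997)² = 0.265221 (the z-rotation phases have unit modulus)

P=0.2652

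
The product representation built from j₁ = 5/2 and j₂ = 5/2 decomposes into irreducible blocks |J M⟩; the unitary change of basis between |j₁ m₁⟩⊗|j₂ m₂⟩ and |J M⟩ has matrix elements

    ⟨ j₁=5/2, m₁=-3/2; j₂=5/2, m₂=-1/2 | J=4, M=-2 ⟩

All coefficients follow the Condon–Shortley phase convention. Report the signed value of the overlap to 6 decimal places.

triangle: 1!·4!·4!/10! = 576/3628800
(j±m)!: 1!·4!·2!·3!·2!·6! = 414720
prefactor² = (2J+1)·Δ·N² = 20736/35
  k=0: +1/(0!·1!·4!·2!·0!·2!) = 1/96
  k=1: −1/(1!·0!·3!·1!·1!·3!) = -1/36
Σ = -5/288  ⇒  CG² = 20736/35·(-5/288)² = 5/28
CG = −√(5/28) = -0.422577

-0.422577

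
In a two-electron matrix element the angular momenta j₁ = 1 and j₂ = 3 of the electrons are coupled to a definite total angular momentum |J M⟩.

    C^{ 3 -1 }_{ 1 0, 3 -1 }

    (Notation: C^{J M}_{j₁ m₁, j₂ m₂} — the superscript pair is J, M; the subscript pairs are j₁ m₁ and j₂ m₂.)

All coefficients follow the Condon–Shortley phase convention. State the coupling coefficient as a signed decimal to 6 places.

√[7·1!1!5!/8! · 1!1!2!4!2!4!] = √(48)
  +(−1)^0/∏(0,1,1,2,0,3)! = 1/12  (running 1/12)
  +(−1)^1/∏(1,0,0,1,1,4)! = -1/24  (running 1/24)
⟨..|..⟩ = √(48)·(1/24) = +0.288675

+0.288675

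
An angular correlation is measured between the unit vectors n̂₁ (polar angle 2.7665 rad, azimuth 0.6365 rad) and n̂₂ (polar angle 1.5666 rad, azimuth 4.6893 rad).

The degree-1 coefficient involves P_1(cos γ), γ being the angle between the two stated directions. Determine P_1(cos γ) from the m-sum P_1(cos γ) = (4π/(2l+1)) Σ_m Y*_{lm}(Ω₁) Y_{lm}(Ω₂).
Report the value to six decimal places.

-0.228404

Term-by-term m-sum for l=1 (normalisation 4π/3 = 4.188790):
  m=-1: Y*=(0.101789, 0.075234)  Y=(-0.007976, 0.345399)  product (-0.026798, 0.034558)
  m=+0: Y*=(-0.454632, -0.000000)  Y=(0.002050, 0.000000)  product (-0.000932, -0.000000)
  m=+1: Y*=(-0.101789, 0.075234)  Y=(0.007976, 0.345399)  product (-0.026798, -0.034558)
Accumulated sum (-0.054528, 0.000000); after 4π/(2l+1) scaling, (-0.228404, 0.000000) ⇒ P_1 = -0.228404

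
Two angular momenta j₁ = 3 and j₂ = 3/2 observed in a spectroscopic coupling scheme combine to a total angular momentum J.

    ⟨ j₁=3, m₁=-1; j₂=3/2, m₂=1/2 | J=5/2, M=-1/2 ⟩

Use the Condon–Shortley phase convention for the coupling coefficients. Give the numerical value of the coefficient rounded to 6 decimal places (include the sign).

−√(1/70) ≈ -0.119523

triangle: 2!·4!·1!/8! = 48/40320
(j±m)!: 2!·4!·2!·1!·2!·3! = 1152
prefactor² = (2J+1)·Δ·N² = 288/35
  k=1: −1/(1!·1!·3!·1!·1!·0!) = -1/6
  k=2: +1/(2!·0!·2!·0!·2!·1!) = 1/8
Σ = -1/24  ⇒  CG² = 288/35·(-1/24)² = 1/70
CG = −√(1/70) = -0.119523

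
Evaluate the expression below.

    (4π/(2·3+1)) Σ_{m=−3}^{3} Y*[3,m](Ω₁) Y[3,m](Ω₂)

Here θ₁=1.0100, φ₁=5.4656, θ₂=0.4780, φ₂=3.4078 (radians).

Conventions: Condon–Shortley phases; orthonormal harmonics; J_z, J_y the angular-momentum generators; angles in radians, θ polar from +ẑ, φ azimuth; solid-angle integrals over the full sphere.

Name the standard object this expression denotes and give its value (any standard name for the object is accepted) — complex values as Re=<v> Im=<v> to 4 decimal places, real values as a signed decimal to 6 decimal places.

Legendre polynomial (addition theorem), -0.373982

This sum is the spherical-harmonic addition theorem: it equals the Legendre polynomial P_l(cos γ) of the angle γ between the two directions.
Summing Y*_{l m}(θ₁,φ₁)·Y_{l m}(θ₂,φ₂) over m ∈ [−3, 3]; prefactor 4π/(2·3+1) = 1.795196:
  [-3]  conj(Y_{3,-3})(Ω₁) = -0.195601-0.161054i ; Y_{3,-3}(Ω₂) = -0.028335+0.029094i ; Δ = +0.010228-0.001127i
  [-2]  conj(Y_{3,-2})(Ω₁) = -0.025075-0.388988i ; Y_{3,-2}(Ω₂) = +0.165439-0.097471i ; Δ = -0.042064-0.061910i
  [-1]  conj(Y_{3,-1})(Ω₁) = +0.077569-0.082730i ; Y_{3,-1}(Ω₂) = -0.421961+0.115060i ; Δ = -0.023212+0.043834i
  [+0]  conj(Y_{3,0})(Ω₁) = -0.314711-0.000000i ; Y_{3,0}(Ω₂) = +0.312125+0.000000i ; Δ = -0.098229-0.000000i
  [+1]  conj(Y_{3,1})(Ω₁) = -0.077569-0.082730i ; Y_{3,1}(Ω₂) = +0.421961+0.115060i ; Δ = -0.023212-0.043834i
  [+2]  conj(Y_{3,2})(Ω₁) = -0.025075+0.388988i ; Y_{3,2}(Ω₂) = +0.165439+0.097471i ; Δ = -0.042064+0.061910i
  [+3]  conj(Y_{3,3})(Ω₁) = +0.195601-0.161054i ; Y_{3,3}(Ω₂) = +0.028335+0.029094i ; Δ = +0.010228+0.001127i
Total Σ_m = -0.208324+0.000000i. Multiply by 1.795196: -0.373982+0.000000i. P_3(cos γ) = -0.373982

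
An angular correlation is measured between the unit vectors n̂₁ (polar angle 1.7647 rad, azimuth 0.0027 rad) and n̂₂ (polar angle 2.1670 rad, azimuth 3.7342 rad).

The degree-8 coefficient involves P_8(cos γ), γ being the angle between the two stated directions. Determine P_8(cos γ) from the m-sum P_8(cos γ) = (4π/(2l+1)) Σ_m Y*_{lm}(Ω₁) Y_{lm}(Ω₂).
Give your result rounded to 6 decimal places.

0.122001

Expand P_8 via completeness: Σ_{m} conj(Y_{8,m}) at Ω₁ times Y_{8,m} at Ω₂ —
  m=-8: Y*=+0.442934+0.009569i  Y=+0.003225+0.113246i  product +0.000345+0.050191i
  m=-7: Y*=-0.347936-0.006577i  Y=-0.164422+0.259862i  product +0.058917-0.089334i
  m=-6: Y*=-0.148857-0.002412i  Y=-0.412553+0.181299i  product +0.061849-0.025993i
  m=-5: Y*=+0.348213+0.004701i  Y=-0.301447-0.054404i  product -0.104712-0.020362i
  m=-4: Y*=+0.038963+0.000421i  Y=+0.083715+0.081365i  product +0.003228+0.003205i
  m=-3: Y*=-0.332090-0.002690i  Y=+0.075433+0.359145i  product -0.024084-0.119471i
  m=-2: Y*=+0.011013+0.000059i  Y=-0.027308+0.067278i  product -0.000305+0.000739i
  m=-1: Y*=+0.321438+0.000868i  Y=+0.276041-0.185869i  product +0.088891-0.059506i
  m=+0: Y*=-0.025737-0.000000i  Y=+0.124820+0.000000i  product -0.003212-0.000000i
  m=+1: Y*=-0.321438+0.000868i  Y=-0.276041-0.185869i  product +0.088891+0.059506i
  m=+2: Y*=+0.011013-0.000059i  Y=-0.027308-0.067278i  product -0.000305-0.000739i
  m=+3: Y*=+0.332090-0.002690i  Y=-0.075433+0.359145i  product -0.024084+0.119471i
  m=+4: Y*=+0.038963-0.000421i  Y=+0.083715-0.081365i  product +0.003228-0.003205i
  m=+5: Y*=-0.348213+0.004701i  Y=+0.301447-0.054404i  product -0.104712+0.020362i
  m=+6: Y*=-0.148857+0.002412i  Y=-0.412553-0.181299i  product +0.061849+0.025993i
  m=+7: Y*=+0.347936-0.006577i  Y=+0.164422+0.259862i  product +0.058917+0.089334i
  m=+8: Y*=+0.442934-0.009569i  Y=+0.003225-0.113246i  product +0.000345-0.050191i
Total Σ_m = +0.165045-0.000000i. Multiply by 0.739198: +0.122001-0.000000i. P_8(cos γ) = 0.122001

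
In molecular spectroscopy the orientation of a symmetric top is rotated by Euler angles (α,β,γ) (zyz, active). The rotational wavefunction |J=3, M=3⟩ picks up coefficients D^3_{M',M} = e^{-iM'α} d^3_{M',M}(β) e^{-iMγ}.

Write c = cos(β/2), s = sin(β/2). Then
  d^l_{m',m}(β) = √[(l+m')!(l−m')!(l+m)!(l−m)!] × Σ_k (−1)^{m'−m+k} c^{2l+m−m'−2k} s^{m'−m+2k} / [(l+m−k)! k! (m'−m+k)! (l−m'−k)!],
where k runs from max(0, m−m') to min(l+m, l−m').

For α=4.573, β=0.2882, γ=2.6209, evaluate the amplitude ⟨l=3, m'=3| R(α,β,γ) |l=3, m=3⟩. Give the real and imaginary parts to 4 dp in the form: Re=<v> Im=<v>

Split into d^3_{3,3}(β=0.2882) × two z-phases.
c=cos(0.288200/2)=0.989636, s=sin(0.288200/2)=0.143602; N=√[720·1·720·1]=720.000000
Admissible k: 0..0 (factorial args all ≥0)
  k=0: (−1)^0·720.0000/(720)·0.9896^6·0.1436^0 = +0.939403
d^3_{3,3}(0.2882) = +0.939403
Phases: e^{-i·(3)·4.5730}=+0.406086-0.913835i, e^{-i·(3)·2.6209}=-0.008718-0.999962i ⇒ D=-0.861752-0.373979i

Re=-0.8618 Im=-0.3740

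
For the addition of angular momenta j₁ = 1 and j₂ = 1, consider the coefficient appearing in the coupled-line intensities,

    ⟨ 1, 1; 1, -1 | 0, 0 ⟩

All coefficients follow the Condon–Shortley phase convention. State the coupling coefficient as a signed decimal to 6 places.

+√(1/3) = +0.577350

triangle: 2!·0!·0!/3! = 2/6
(j±m)!: 2!·0!·0!·2!·0!·0! = 4
prefactor² = (2J+1)·Δ·N² = 4/3
  k=0: +1/(0!·2!·0!·0!·0!·0!) = 1/2
Σ = 1/2  ⇒  CG² = 4/3·(1/2)² = 1/3
CG = +√(1/3) = +0.577350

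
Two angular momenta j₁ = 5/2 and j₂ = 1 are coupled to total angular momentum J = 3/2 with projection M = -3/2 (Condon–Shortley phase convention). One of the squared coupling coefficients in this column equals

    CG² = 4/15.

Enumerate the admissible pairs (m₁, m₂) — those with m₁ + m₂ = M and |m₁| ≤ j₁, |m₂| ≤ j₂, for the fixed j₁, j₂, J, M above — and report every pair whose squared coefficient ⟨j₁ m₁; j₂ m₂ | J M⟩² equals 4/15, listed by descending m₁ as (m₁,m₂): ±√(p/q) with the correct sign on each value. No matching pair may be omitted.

Admissible pairs with m₁+m₂ = M = -3/2: (-5/2,1), (-3/2,0), (-1/2,-1)
  (m₁,m₂)=(-1/2,-1): CG² = 1/15, CG = +√(1/15)
  (m₁,m₂)=(-3/2,0): CG² = 4/15, CG = −√(4/15)   ← matches the target
  (m₁,m₂)=(-5/2,1): CG² = 2/3, CG = +√(2/3)
Pairs with CG² = 4/15: (-3/2,0): −√(4/15)

(-3/2,0): −√(4/15)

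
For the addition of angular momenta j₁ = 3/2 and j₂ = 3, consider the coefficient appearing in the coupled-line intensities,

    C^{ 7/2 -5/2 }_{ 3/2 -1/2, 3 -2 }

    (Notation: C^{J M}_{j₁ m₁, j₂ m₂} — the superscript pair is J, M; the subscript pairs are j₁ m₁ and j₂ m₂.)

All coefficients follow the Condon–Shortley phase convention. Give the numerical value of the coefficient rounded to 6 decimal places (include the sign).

+√(1/7) ≈ +0.377964

j₁+j₂−J=1  J+j₁−j₂=2  J−j₁+j₂=5  j₁+j₂+J+1=9
(j₁±m₁, j₂±m₂, J±M) = (1,2,1,5,1,6)
P² = 6400/7
sum k=0..1:
  [0] +1/48 = 1/48
  [1] −1/120 = -1/120
S = 1/80
C² = P²·S² = 1/7 ; C = +0.377964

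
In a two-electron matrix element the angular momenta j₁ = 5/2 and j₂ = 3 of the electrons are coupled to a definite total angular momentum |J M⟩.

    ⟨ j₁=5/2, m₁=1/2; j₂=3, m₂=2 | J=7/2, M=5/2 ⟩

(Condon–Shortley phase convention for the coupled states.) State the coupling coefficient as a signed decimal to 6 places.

√[8·2!3!4!/10! · 3!2!5!1!6!1!] = √(4608/7)
  +(−1)^1/∏(1,1,1,4,2,0)! = -1/48  (running -1/48)
  +(−1)^2/∏(2,0,0,3,3,1)! = 1/72  (running -1/144)
⟨..|..⟩ = √(4608/7)·(-1/144) = -0.178174

-0.178174  (= −√(2/63))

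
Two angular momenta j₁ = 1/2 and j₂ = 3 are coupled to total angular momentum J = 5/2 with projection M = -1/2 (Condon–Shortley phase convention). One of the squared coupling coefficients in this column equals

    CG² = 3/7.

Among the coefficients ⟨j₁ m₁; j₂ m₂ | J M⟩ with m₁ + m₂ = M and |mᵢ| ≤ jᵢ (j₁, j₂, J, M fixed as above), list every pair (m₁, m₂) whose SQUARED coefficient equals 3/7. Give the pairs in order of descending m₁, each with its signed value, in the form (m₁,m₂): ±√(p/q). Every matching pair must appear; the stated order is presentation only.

Admissible pairs with m₁+m₂ = M = -1/2: (-1/2,0), (1/2,-1)
  (m₁,m₂)=(1/2,-1): CG² = 4/7, CG = +√(4/7)
  (m₁,m₂)=(-1/2,0): CG² = 3/7, CG = −√(3/7)   ← matches the target
Pairs with CG² = 3/7: (-1/2,0): −√(3/7)

(-1/2,0): −√(3/7)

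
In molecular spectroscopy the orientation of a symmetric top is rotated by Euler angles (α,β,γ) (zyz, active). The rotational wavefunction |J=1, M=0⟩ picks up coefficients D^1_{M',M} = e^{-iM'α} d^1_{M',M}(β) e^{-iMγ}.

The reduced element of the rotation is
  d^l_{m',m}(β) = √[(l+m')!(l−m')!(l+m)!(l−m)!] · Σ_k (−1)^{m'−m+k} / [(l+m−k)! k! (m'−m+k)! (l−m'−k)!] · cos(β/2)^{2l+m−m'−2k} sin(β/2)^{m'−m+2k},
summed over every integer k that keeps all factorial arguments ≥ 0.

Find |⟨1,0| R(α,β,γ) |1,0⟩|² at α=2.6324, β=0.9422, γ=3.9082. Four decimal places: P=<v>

D^1_{0,0}(2.6324,0.9422,3.9082) = e^{-i·0·2.6324}·d^1_{0,0}(0.9422)·e^{-i·0·3.9082}. Compute d first:
Half-angle: c=0.891070, s=0.453867. N=√(1·1·1·1)=1.000000
Admissible k: 0..1 (factorial args all ≥0)
  k=0: (−1)^0·1.0000/(1)·0.8911^2·0.4539^0 = +0.794005
  k=1: (−1)^1·1.0000/(1)·0.8911^0·0.4539^2 = -0.205995
d^1_{0,0}(0.9422) = +0.794005 -0.205995 = +0.588010
|D^1_{0,0}|² = |d^1_{0,0}(β)|² = (+0.588010)² = 0.345756 (the z-rotation phases have unit modulus)

P=0.3458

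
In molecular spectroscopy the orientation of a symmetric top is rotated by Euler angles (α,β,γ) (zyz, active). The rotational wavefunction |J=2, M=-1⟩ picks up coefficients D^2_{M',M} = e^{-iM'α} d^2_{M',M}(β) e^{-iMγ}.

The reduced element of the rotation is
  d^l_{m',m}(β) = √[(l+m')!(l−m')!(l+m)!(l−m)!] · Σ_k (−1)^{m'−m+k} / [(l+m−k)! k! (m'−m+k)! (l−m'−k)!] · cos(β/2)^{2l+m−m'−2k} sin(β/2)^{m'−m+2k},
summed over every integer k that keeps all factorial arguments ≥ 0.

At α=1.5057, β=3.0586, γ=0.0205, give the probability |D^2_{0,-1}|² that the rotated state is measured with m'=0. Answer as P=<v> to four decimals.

P=0.0102

First d^2_{0,-1}(β=3.0586), then the phase factors e^{-i(0)α} and e^{-i(-1)γ}:
c=cos(3.058600/2)=0.041484, s=sin(3.058600/2)=0.999139; N=√[2·2·1·6]=4.898979
k: max(0,(-1)−(0))=0 … min(2+(-1),2−(0))=1
  k=0: (−1)^1·4.8990/(2)·0.0415^3·0.9991^1 = -0.000175
  k=1: (−1)^2·4.8990/(2)·0.0415^1·0.9991^3 = +0.101353
d^2_{0,-1}(3.0586) = -0.000175 +0.101353 = +0.101179
|D^2_{0,-1}|² = |d^2_{0,-1}(β)|² = (+0.101179)² = 0.010237 (the z-rotation phases have unit modulus)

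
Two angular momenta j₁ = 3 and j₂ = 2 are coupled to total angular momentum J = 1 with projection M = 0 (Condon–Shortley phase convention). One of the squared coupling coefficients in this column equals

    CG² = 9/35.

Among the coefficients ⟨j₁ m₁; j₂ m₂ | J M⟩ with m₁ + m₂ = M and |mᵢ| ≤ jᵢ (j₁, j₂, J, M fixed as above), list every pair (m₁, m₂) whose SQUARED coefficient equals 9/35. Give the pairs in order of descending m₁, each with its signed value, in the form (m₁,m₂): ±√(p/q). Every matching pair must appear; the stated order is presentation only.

Admissible pairs with m₁+m₂ = M = 0: (-2,2), (-1,1), (0,0), (1,-1), (2,-2)
  (m₁,m₂)=(2,-2): CG² = 1/7, CG = +√(1/7)
  (m₁,m₂)=(1,-1): CG² = 8/35, CG = −√(8/35)
  (m₁,m₂)=(0,0): CG² = 9/35, CG = +√(9/35)   ← matches the target
  (m₁,m₂)=(-1,1): CG² = 8/35, CG = −√(8/35)
  (m₁,m₂)=(-2,2): CG² = 1/7, CG = +√(1/7)
Pairs with CG² = 9/35: (0,0): +√(9/35)

(0,0): +√(9/35)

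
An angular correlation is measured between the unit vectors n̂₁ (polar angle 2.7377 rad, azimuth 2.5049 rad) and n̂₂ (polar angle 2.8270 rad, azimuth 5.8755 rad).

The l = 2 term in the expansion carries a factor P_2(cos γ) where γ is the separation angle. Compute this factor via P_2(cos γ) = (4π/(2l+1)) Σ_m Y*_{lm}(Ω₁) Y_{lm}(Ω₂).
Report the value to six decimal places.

Term-by-term m-sum for l=2 (normalisation 4π/5 = 2.513274):
  [-2]  conj(Y_{2,-2})(Ω₁) = (0.017483, -0.057041) ; Y_{2,-2}(Ω₂) = (0.025356, 0.026924) ; Δ = (0.001979, -0.000976)
  [-1]  conj(Y_{2,-1})(Ω₁) = (0.224482, -0.165985) ; Y_{2,-1}(Ω₂) = (-0.208686, -0.090128) ; Δ = (-0.061806, 0.014407)
  [+0]  conj(Y_{2,0})(Ω₁) = (0.484647, -0.000000) ; Y_{2,0}(Ω₂) = (0.540190, 0.000000) ; Δ = (0.261802, 0.000000)
  [+1]  conj(Y_{2,1})(Ω₁) = (-0.224482, -0.165985) ; Y_{2,1}(Ω₂) = (0.208686, -0.090128) ; Δ = (-0.061806, -0.014407)
  [+2]  conj(Y_{2,2})(Ω₁) = (0.017483, 0.057041) ; Y_{2,2}(Ω₂) = (0.025356, -0.026924) ; Δ = (0.001979, 0.000976)
Σ over m = (0.142147, 0.000000); ×(4π/5) → (0.357255, 0.000000). Real part: 0.357255

0.357255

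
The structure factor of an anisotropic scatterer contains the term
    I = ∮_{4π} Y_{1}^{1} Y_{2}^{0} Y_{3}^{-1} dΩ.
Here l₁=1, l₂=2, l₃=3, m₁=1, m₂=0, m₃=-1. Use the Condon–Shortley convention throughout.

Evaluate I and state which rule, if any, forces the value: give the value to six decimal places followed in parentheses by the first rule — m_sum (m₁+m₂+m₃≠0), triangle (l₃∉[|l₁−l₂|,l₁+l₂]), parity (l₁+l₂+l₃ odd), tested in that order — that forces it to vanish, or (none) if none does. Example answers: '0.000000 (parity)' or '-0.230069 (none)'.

Rules hold: Σm=0, L=6 even, 1≤3≤3.
N = 3·5·7 = 105
Δ = 0!·2!·4!/7! = 1/105
Racah Σ t=0..0: t=0:+1/4 = 1/4
⇒ 3j(1 2 3; 0 0 0)² = 3/35, sgn -1
Racah Σ t=0..0: t=0:+1/8 = 1/8
⇒ 3j(1 2 3; 1 0 -1)² = 2/35, sgn +1
4πI² = N·(3j₀)²·(3jₘ)² = 18/35
I = -1·√(0.514286/4π) = -0.20230066
No selection rule forces the value: the integral is nonzero (none).

-0.202301 (none)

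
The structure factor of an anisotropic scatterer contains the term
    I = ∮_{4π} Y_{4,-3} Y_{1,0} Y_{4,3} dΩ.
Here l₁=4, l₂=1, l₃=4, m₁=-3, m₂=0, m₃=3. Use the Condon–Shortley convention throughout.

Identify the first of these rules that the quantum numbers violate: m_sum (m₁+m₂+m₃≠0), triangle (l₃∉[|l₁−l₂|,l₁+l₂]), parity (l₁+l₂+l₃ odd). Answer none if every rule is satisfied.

parity

m₁+m₂+m₃ = -3 + 0 + 3 = 0  ✓
triangle: |4−1|=3 ≤ l₃=4 ≤ 4+1=5  ✓
parity: l₁+l₂+l₃ = 9 is odd  ✗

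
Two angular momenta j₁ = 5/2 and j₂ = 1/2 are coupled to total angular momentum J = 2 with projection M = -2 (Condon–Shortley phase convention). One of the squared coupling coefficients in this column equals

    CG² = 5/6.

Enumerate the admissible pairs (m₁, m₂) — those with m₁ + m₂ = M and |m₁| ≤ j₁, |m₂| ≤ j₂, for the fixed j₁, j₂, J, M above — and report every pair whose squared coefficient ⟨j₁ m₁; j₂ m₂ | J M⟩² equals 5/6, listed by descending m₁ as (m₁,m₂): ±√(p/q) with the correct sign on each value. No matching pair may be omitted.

Admissible pairs with m₁+m₂ = M = -2: (-5/2,1/2), (-3/2,-1/2)
  (m₁,m₂)=(-3/2,-1/2): CG² = 1/6, CG = +√(1/6)
  (m₁,m₂)=(-5/2,1/2): CG² = 5/6, CG = −√(5/6)   ← matches the target
Pairs with CG² = 5/6: (-5/2,1/2): −√(5/6)

(-5/2,1/2): −√(5/6)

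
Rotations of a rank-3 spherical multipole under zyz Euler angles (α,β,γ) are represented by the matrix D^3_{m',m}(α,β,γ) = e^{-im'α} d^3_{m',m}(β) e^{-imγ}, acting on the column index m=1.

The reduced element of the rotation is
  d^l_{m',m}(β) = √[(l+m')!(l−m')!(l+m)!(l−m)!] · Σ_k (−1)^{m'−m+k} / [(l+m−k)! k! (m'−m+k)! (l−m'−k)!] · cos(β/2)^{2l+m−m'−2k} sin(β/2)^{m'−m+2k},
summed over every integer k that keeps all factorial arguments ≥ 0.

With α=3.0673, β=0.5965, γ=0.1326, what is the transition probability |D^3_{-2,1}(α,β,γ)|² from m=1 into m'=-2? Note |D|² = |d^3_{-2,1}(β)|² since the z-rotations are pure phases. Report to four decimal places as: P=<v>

Split into d^3_{-2,1}(β=0.5965) × two z-phases.
Half-angle: c=0.955852, s=0.293848. N=√(1·120·24·2)=75.894664
k∈{3,4} keeps every argument non-negative
  k=3: (−1)^0·75.8947/(12)·0.9559^3·0.2938^3 = +0.140143
  k=4: (−1)^1·75.8947/(24)·0.9559^1·0.2938^5 = -0.006622
d^3_{-2,1}(0.5965) = +0.140143 -0.006622 = +0.133520
|D^3_{-2,1}|² = |d^3_{-2,1}(β)|² = (+0.133520)² = 0.017828 (the z-rotation phases have unit modulus)

P=0.0178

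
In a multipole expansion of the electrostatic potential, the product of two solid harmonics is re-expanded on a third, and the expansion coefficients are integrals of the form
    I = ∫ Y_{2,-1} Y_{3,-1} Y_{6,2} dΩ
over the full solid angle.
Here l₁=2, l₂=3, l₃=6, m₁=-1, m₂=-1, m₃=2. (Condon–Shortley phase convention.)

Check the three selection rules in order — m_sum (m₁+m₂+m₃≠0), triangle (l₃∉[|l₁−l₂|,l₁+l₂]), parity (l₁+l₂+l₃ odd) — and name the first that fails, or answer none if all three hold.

triangle

azimuthal sum: -1 − 1 + 2 = 0  ✓
l₃ must lie in [1,5]; have l₃=6  ✗
L = 2 + 3 + 6 = 11 (odd)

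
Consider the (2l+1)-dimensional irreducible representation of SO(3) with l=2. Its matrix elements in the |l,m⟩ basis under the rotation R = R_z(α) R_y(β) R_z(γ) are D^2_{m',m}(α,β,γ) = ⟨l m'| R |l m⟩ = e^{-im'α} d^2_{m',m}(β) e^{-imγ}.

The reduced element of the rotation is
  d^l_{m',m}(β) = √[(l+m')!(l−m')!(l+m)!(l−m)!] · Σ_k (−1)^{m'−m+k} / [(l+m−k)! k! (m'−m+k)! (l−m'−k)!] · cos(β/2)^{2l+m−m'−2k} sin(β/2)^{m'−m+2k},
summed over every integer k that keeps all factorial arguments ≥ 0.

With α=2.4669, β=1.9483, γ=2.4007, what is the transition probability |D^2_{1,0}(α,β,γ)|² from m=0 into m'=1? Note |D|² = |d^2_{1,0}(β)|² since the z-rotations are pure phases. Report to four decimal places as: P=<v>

P=0.1761

D^2_{1,0}(2.4669,1.9483,2.4007) = e^{-i·1·2.4669}·d^2_{1,0}(1.9483)·e^{-i·0·2.4007}. Compute d first:
c=cos(1.948300/2)=0.561871, s=sin(1.948300/2)=0.827225; N=√[6·1·2·2]=4.898979
Admissible k: 0..1 (factorial args all ≥0)
  k=0: (−1)^1·4.8990/(2)·0.5619^3·0.8272^1 = -0.359426
  k=1: (−1)^2·4.8990/(2)·0.5619^1·0.8272^3 = +0.779081
d^2_{1,0}(1.9483) = -0.359426 +0.779081 = +0.419655
|D^2_{1,0}|² = |d^2_{1,0}(β)|² = (+0.419655)² = 0.176110 (the z-rotation phases have unit modulus)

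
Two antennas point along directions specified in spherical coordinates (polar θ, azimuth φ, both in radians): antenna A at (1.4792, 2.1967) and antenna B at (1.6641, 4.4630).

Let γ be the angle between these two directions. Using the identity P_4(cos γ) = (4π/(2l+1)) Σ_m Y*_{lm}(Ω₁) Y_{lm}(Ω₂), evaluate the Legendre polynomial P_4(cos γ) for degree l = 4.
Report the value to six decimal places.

-0.427708

Expand P_4 via completeness: Σ_{m} conj(Y_{4,m}) at Ω₁ times Y_{4,m} at Ω₂ —
  m=-4: Y*=-0.349564+0.259169i  Y=+0.235862+0.365366i  product -0.177140-0.066591i
  m=-3: Y*=+0.107771+0.034156i  Y=-0.078303+0.084362i  product -0.011320+0.006417i
  m=-2: Y*=+0.097938+0.296543i  Y=+0.273522+0.148992i  product -0.017394+0.095703i
  m=-1: Y*=+0.074254-0.102722i  Y=-0.031836+0.124998i  product +0.010476+0.012552i
  m=+0: Y*=+0.291064-0.000000i  Y=+0.290088+0.000000i  product +0.084434+0.000000i
  m=+1: Y*=-0.074254-0.102722i  Y=+0.031836+0.124998i  product +0.010476-0.012552i
  m=+2: Y*=+0.097938-0.296543i  Y=+0.273522-0.148992i  product -0.017394-0.095703i
  m=+3: Y*=-0.107771+0.034156i  Y=+0.078303+0.084362i  product -0.011320-0.006417i
  m=+4: Y*=-0.349564-0.259169i  Y=+0.235862-0.365366i  product -0.177140+0.066591i
Accumulated sum -0.306323+0.000000i; after 4π/(2l+1) scaling, -0.427708+0.000000i ⇒ P_4 = -0.427708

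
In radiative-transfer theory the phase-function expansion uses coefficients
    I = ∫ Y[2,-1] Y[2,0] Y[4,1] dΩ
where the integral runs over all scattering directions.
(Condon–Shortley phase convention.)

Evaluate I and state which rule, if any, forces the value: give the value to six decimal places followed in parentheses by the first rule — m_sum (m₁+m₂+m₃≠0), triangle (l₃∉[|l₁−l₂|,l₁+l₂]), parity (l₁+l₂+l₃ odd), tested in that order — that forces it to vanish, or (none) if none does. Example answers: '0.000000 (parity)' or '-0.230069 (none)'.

-0.220728 (none)

m-sum 0 ✓  L=8 even ✓  0≤4≤4 ✓
Π(2lᵢ+1) = 5×5×9 = 225
triangle coeff Δ(2,2,4) = 1/630
Σ_t [0,0]: t=0:+1/16 = 1/16
(3j)²=2/35 [(2 2 4; 0 0 0)], sign=+1
Σ_t [0,0]: t=0:+1/24 = 1/24
(3j)²=1/21 [(2 2 4; -1 0 1)], sign=-1
⇒ 4πI² = 30/49
I = (-1)√(30/49/(4π)) = -0.22072812
No selection rule forces the value: the integral is nonzero (none).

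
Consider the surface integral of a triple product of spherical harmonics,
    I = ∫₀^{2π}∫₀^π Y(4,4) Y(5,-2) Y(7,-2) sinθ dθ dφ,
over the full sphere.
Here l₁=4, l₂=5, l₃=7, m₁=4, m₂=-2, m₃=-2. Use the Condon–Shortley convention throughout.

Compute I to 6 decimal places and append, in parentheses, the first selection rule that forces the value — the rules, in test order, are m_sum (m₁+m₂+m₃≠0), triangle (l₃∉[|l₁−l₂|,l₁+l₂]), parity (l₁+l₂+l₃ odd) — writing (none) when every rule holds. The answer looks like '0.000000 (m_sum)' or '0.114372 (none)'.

-0.110423 (none)

m-sum 0 ✓  L=16 even ✓  1≤7≤9 ✓
Π(2lᵢ+1) = 9×11×15 = 1485
triangle coeff Δ(4,5,7) = 1/6126120
Σ_t [0,2]: t=0:+1/69120 t=1:−1/20736 t=2:+1/69120 = -1/51840
(3j)²=280/21879 [(4 5 7; 0 0 0)], sign=+1
Σ_t [0,0]: t=0:+1/1036800 = 1/1036800
(3j)²=98/12155 [(4 5 7; 4 -2 -2)], sign=-1
⇒ 4πI² = 82320/537251
I = (-1)√(82320/537251/(4π)) = -0.11042290
No selection rule forces the value: the integral is nonzero (none).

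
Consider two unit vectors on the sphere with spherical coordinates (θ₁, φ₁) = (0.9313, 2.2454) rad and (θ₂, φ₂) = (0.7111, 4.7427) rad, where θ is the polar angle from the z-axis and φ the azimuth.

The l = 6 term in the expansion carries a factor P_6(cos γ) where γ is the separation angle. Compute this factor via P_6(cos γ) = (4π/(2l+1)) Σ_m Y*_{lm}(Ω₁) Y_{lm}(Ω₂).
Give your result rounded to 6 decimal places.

Expand P_6 via completeness: Σ_{m} conj(Y_{6,m}) at Ω₁ times Y_{6,m} at Ω₂ —
  m=-6: (0.07953 + 0.10148j) × (-0.03672 + 0.00675j) = -0.00361 - 0.00319j  (running Σ = -0.00361 - 0.00319j)
  m=-5: (0.07619 - 0.32333j) × (0.02267 + 0.14843j) = 0.04972 + 0.00398j  (running Σ = 0.04611 + 0.00079j)
  m=-4: (-0.38984 + 0.18504j) × (0.34152 - 0.04161j) = -0.12544 + 0.07942j  (running Σ = -0.07932 + 0.08021j)
  m=-3: (0.16572 + 0.08067j) × (-0.04129 - 0.45287j) = 0.02969 - 0.07838j  (running Σ = -0.04963 + 0.00183j)
  m=-2: (0.05645 + 0.25056j) × (-0.21343 + 0.01295j) = -0.01529 - 0.05275j  (running Σ = -0.06493 - 0.05092j)
  m=-1: (0.18467 - 0.23091j) × (-0.00832 - 0.27430j) = -0.06487 - 0.04874j  (running Σ = -0.12980 - 0.09966j)
  m=0: (0.18279 + 0.00000j) × (-0.30698 + 0.00000j) = -0.05611 + 0.00000j  (running Σ = -0.18591 - 0.09966j)
  m=1: (-0.18467 - 0.23091j) × (0.00832 - 0.27430j) = -0.06487 + 0.04874j  (running Σ = -0.25079 - 0.05092j)
  m=2: (0.05645 - 0.25056j) × (-0.21343 - 0.01295j) = -0.01529 + 0.05275j  (running Σ = -0.26608 + 0.00183j)
  m=3: (-0.16572 + 0.08067j) × (0.04129 - 0.45287j) = 0.02969 + 0.07838j  (running Σ = -0.23639 + 0.08021j)
  m=4: (-0.38984 - 0.18504j) × (0.34152 + 0.04161j) = -0.12544 - 0.07942j  (running Σ = -0.36183 + 0.00079j)
  m=5: (-0.07619 - 0.32333j) × (-0.02267 + 0.14843j) = 0.04972 - 0.00398j  (running Σ = -0.31211 - 0.00319j)
  m=6: (0.07953 - 0.10148j) × (-0.03672 - 0.00675j) = -0.00361 + 0.00319j  (running Σ = -0.31571 + 0.00000j)
Σ over m = -0.31571 + 0.00000j; ×(4π/13) → -0.30518 + 0.00000j. Real part: -0.305184

-0.305184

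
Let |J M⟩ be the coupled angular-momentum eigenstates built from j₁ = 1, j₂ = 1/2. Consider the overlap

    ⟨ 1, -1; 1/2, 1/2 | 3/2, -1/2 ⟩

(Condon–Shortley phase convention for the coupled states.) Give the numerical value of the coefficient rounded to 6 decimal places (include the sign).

j₁+j₂−J=0  J+j₁−j₂=2  J−j₁+j₂=1  j₁+j₂+J+1=4
(j₁±m₁, j₂±m₂, J±M) = (0,2,1,0,1,2)
P² = 4/3
sum k=0..0:
  [0] +1/2 = 1/2
S = 1/2
C² = P²·S² = 1/3 ; C = +0.577350

+√(1/3) ≈ +0.577350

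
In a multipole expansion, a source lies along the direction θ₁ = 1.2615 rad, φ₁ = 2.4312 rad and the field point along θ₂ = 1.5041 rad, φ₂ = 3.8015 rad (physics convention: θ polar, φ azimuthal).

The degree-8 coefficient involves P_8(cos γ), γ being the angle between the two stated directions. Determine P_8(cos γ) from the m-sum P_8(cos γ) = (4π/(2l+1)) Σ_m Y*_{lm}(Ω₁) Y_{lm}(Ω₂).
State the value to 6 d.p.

-0.062226

Term-by-term m-sum for l=8 (normalisation 4π/17 = 0.739198):
  [-8]  conj(Y_{8,-8})(Ω₁) = (0.288324, 0.197272) ; Y_{8,-8}(Ω₂) = (0.271897, 0.427135) ; Δ = (-0.005867, 0.176791)
  [-7]  conj(Y_{8,-7})(Ω₁) = (-0.114953, -0.431495) ; Y_{8,-7}(Ω₂) = (0.012568, -0.134698) ; Δ = (-0.059566, 0.010061)
  [-6]  conj(Y_{8,-6})(Ω₁) = (-0.047676, 0.098688) ; Y_{8,-6}(Ω₂) = (0.237054, -0.252962) ; Δ = (0.013663, 0.035455)
  [-5]  conj(Y_{8,-5})(Ω₁) = (-0.286599, 0.124691) ; Y_{8,-5}(Ω₂) = (-0.155255, 0.024728) ; Δ = (0.041413, -0.026446)
  [-4]  conj(Y_{8,-4})(Ω₁) = (0.226416, 0.070044) ; Y_{8,-4}(Ω₂) = (-0.260363, -0.142901) ; Δ = (-0.048941, -0.050592)
  [-3]  conj(Y_{8,-3})(Ω₁) = (0.113078, 0.180209) ; Y_{8,-3}(Ω₂) = (0.066342, 0.153089) ; Δ = (-0.020086, 0.029266)
  [-2]  conj(Y_{8,-2})(Ω₁) = (0.041275, -0.273081) ; Y_{8,-2}(Ω₂) = (-0.068285, 0.266334) ; Δ = (0.069912, 0.029640)
  [-1]  conj(Y_{8,-1})(Ω₁) = (0.124623, -0.107202) ; Y_{8,-1}(Ω₂) = (0.134931, -0.104701) ; Δ = (0.005591, -0.027513)
  [+0]  conj(Y_{8,0})(Ω₁) = (-0.284702, -0.000000) ; Y_{8,0}(Ω₂) = (0.268414, 0.000000) ; Δ = (-0.076418, -0.000000)
  [+1]  conj(Y_{8,1})(Ω₁) = (-0.124623, -0.107202) ; Y_{8,1}(Ω₂) = (-0.134931, -0.104701) ; Δ = (0.005591, 0.027513)
  [+2]  conj(Y_{8,2})(Ω₁) = (0.041275, 0.273081) ; Y_{8,2}(Ω₂) = (-0.068285, -0.266334) ; Δ = (0.069912, -0.029640)
  [+3]  conj(Y_{8,3})(Ω₁) = (-0.113078, 0.180209) ; Y_{8,3}(Ω₂) = (-0.066342, 0.153089) ; Δ = (-0.020086, -0.029266)
  [+4]  conj(Y_{8,4})(Ω₁) = (0.226416, -0.070044) ; Y_{8,4}(Ω₂) = (-0.260363, 0.142901) ; Δ = (-0.048941, 0.050592)
  [+5]  conj(Y_{8,5})(Ω₁) = (0.286599, 0.124691) ; Y_{8,5}(Ω₂) = (0.155255, 0.024728) ; Δ = (0.041413, 0.026446)
  [+6]  conj(Y_{8,6})(Ω₁) = (-0.047676, -0.098688) ; Y_{8,6}(Ω₂) = (0.237054, 0.252962) ; Δ = (0.013663, -0.035455)
  [+7]  conj(Y_{8,7})(Ω₁) = (0.114953, -0.431495) ; Y_{8,7}(Ω₂) = (-0.012568, -0.134698) ; Δ = (-0.059566, -0.010061)
  [+8]  conj(Y_{8,8})(Ω₁) = (0.288324, -0.197272) ; Y_{8,8}(Ω₂) = (0.271897, -0.427135) ; Δ = (-0.005867, -0.176791)
Σ over m = (-0.084180, 0.000000); ×(4π/17) → (-0.062226, 0.000000). Real part: -0.062226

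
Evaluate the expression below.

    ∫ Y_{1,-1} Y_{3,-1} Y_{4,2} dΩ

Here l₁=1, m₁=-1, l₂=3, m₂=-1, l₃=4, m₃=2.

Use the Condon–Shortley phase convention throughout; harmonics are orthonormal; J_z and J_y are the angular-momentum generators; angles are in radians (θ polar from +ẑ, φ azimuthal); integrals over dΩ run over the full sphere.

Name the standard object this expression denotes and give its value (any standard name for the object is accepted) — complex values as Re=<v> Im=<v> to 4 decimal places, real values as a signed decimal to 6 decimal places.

This is a Gaunt coefficient — the integral of a triple product of spherical harmonics over the sphere.
Checks pass: Σm=0; 8 even; l₃=4∈[2,4].
(2·1+1)(2·3+1)(2·4+1) = 189
Δ: 0! 2! 6! / 9! → 1/252
sum: t=0:+1/36 = 1/36
3j²(1 3 4; 0 0 0) = Δ·Π!·Σ² = 4/63  (sign +1)
sum: t=0:+1/96 = 1/96
3j²(1 3 4; -1 -1 2) = Δ·Π!·Σ² = 5/84  (sign +1)
combine: 4πI² = 189·4/63·5/84 = 5/7
take √, sign +1: I = 0.23841361

Gaunt coefficient, +0.238414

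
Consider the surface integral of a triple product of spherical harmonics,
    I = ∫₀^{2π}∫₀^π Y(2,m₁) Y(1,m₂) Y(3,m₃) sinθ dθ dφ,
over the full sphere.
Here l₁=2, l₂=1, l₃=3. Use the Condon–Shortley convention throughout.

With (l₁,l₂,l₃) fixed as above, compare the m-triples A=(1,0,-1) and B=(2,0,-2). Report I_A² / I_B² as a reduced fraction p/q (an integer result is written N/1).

8/5

l's match ⇒ only the (l;m) 3-j factors differ between A and B.
A: triangle coeff Δ(2,1,3) = 1/105; Σ_t [0,0]: t=0:+1/6 = 1/6; (3j)²=8/105 [(2 1 3; 1 0 -1)], sign=+1
B: triangle coeff Δ(2,1,3) = 1/105; Σ_t [0,0]: t=0:+1/24 = 1/24; (3j)²=1/21 [(2 1 3; 2 0 -2)], sign=-1
I_A²/I_B² = (8/105)/(1/21) = 8/5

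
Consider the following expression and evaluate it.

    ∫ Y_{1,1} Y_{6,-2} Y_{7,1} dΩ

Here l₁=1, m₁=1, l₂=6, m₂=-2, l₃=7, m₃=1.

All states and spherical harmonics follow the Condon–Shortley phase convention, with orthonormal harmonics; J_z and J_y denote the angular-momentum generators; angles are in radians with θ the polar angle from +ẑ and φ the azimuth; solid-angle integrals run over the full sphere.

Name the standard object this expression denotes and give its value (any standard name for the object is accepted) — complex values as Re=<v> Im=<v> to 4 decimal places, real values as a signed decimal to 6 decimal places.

This is a Gaunt coefficient — the integral of a triple product of spherical harmonics over the sphere.
Rules hold: Σm=0, L=14 even, 5≤7≤7.
N = 3·13·15 = 585
Δ = 0!·2!·12!/15! = 1/1365
Racah Σ t=0..0: t=0:+1/518400 = 1/518400
⇒ 3j(1 6 7; 0 0 0)² = 7/195, sgn -1
Racah Σ t=0..0: t=0:+1/1935360 = 1/1935360
⇒ 3j(1 6 7; 1 -2 1)² = 1/91, sgn +1
4πI² = N·(3j₀)²·(3jₘ)² = 3/13
I = -1·√(0.230769/4π) = -0.13551395

Gaunt coefficient, -0.135514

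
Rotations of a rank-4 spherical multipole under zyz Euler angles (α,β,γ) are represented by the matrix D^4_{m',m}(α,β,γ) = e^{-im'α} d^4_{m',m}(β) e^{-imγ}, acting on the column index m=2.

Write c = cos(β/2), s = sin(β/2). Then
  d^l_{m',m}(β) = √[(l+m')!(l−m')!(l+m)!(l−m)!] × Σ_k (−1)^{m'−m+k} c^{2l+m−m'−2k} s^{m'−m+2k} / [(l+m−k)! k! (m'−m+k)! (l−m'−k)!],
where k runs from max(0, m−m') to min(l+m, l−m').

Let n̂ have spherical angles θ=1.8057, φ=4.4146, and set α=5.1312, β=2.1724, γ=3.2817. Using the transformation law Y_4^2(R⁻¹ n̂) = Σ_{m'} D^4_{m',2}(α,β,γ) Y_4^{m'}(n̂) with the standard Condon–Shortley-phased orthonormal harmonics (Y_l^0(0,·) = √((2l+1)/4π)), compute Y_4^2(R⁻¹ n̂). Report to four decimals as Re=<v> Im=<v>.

Need the full column D^4_{m',2} for m'=−4..4 at α=5.1312, β=2.1724, γ=3.2817.
cos(β/2)=0.465851, sin(β/2)=0.884863
d^4_{-4,2}: single k=6 term ⇒ +0.551226;  D = +0.096389+0.542733i
d^4_{-3,2}: k∈[5..6] ⇒ +0.615612 -0.740361 = -0.124749;  D = +0.103340-0.069879i
d^4_{-2,2}: k∈[4..6] ⇒ +0.433096 -1.250064 +0.375845 = -0.441123;  D = +0.374350+0.233348i
d^4_{-1,2}: k∈[3..5] ⇒ +0.214971 -1.163398 +0.839491 = -0.108936;  D = -0.015050+0.107892i
d^4_{0,2}: k∈[2..4] ⇒ +0.075920 -0.730438 +0.988262 = +0.333744;  D = +0.320727-0.092301i
d^4_{1,2}: k∈[1..3] ⇒ +0.017875 -0.322456 +0.775599 = +0.471017;  D = +0.303087+0.360549i
d^4_{2,2}: k∈[0..2] ⇒ +0.002218 -0.096032 +0.433096 = +0.339282;  D = -0.148480+0.305068i
d^4_{3,2}: k∈[0..1] ⇒ -0.015764 +0.170628 = +0.154864;  D = -0.154773-0.005287i
d^4_{4,2}: single k=0 term ⇒ +0.042346;  D = -0.015890-0.039252i
Y_4^{m'}(θ=1.8057,φ=4.4146) and Σ D·Y over m':
  (+0.0964+0.5427i)·(+0.1467+0.3677i)  (+0.1033-0.0699i)·(-0.2088+0.1680i)  (+0.3743+0.2333i)·(+0.1626+0.1102i)  (-0.0150+0.1079i)·(-0.0823+0.2683i)  (+0.3207-0.0923i)·(+0.1563+0.0000i)  (+0.3031+0.3605i)·(+0.0823+0.2683i)  (-0.1485+0.3051i)·(+0.1626-0.1102i)  (-0.1548-0.0053i)·(+0.2088+0.1680i)  (-0.0159-0.0393i)·(+0.1467-0.3677i)
Y_4^2(R⁻¹ n̂) = -0.248180+0.348815i

Re=-0.2482 Im=0.3488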